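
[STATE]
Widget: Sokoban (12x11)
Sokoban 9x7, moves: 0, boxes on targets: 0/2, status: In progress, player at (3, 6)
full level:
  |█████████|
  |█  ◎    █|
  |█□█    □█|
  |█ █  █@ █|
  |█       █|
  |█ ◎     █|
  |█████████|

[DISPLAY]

█████████   
█  ◎    █   
█□█    □█   
█ █  █@ █   
█       █   
█ ◎     █   
█████████   
Moves: 0  0/
            
            
            


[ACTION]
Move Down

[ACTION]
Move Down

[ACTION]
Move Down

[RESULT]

█████████   
█  ◎    █   
█□█    □█   
█ █  █  █   
█       █   
█ ◎   @ █   
█████████   
Moves: 2  0/
            
            
            


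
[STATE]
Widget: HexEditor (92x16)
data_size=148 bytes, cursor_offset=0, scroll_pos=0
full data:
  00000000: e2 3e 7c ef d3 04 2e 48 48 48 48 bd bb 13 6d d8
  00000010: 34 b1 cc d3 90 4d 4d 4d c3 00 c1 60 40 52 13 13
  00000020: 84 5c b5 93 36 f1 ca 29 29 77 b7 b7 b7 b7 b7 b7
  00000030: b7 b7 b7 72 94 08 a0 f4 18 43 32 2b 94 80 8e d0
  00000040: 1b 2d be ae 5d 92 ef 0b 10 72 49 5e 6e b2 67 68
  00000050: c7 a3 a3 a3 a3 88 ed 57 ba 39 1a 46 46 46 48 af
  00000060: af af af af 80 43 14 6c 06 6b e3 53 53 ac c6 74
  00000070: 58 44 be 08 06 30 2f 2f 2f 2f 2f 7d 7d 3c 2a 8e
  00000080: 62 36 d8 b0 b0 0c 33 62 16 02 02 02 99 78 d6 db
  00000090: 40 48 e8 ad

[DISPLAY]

00000000  E2 3e 7c ef d3 04 2e 48  48 48 48 bd bb 13 6d d8  |.>|....HHHH...m.|              
00000010  34 b1 cc d3 90 4d 4d 4d  c3 00 c1 60 40 52 13 13  |4....MMM...`@R..|              
00000020  84 5c b5 93 36 f1 ca 29  29 77 b7 b7 b7 b7 b7 b7  |.\..6..))w......|              
00000030  b7 b7 b7 72 94 08 a0 f4  18 43 32 2b 94 80 8e d0  |...r.....C2+....|              
00000040  1b 2d be ae 5d 92 ef 0b  10 72 49 5e 6e b2 67 68  |.-..]....rI^n.gh|              
00000050  c7 a3 a3 a3 a3 88 ed 57  ba 39 1a 46 46 46 48 af  |.......W.9.FFFH.|              
00000060  af af af af 80 43 14 6c  06 6b e3 53 53 ac c6 74  |.....C.l.k.SS..t|              
00000070  58 44 be 08 06 30 2f 2f  2f 2f 2f 7d 7d 3c 2a 8e  |XD...0/////}}<*.|              
00000080  62 36 d8 b0 b0 0c 33 62  16 02 02 02 99 78 d6 db  |b6....3b.....x..|              
00000090  40 48 e8 ad                                       |@H..            |              
                                                                                            
                                                                                            
                                                                                            
                                                                                            
                                                                                            
                                                                                            


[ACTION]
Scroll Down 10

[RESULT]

00000090  40 48 e8 ad                                       |@H..            |              
                                                                                            
                                                                                            
                                                                                            
                                                                                            
                                                                                            
                                                                                            
                                                                                            
                                                                                            
                                                                                            
                                                                                            
                                                                                            
                                                                                            
                                                                                            
                                                                                            
                                                                                            


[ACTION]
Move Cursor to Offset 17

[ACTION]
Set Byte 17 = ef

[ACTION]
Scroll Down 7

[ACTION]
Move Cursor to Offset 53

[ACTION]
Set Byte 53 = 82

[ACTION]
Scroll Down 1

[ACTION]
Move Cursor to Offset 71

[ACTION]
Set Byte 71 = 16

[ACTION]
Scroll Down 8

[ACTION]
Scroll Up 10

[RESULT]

00000000  e2 3e 7c ef d3 04 2e 48  48 48 48 bd bb 13 6d d8  |.>|....HHHH...m.|              
00000010  34 ef cc d3 90 4d 4d 4d  c3 00 c1 60 40 52 13 13  |4....MMM...`@R..|              
00000020  84 5c b5 93 36 f1 ca 29  29 77 b7 b7 b7 b7 b7 b7  |.\..6..))w......|              
00000030  b7 b7 b7 72 94 82 a0 f4  18 43 32 2b 94 80 8e d0  |...r.....C2+....|              
00000040  1b 2d be ae 5d 92 ef 16  10 72 49 5e 6e b2 67 68  |.-..]....rI^n.gh|              
00000050  c7 a3 a3 a3 a3 88 ed 57  ba 39 1a 46 46 46 48 af  |.......W.9.FFFH.|              
00000060  af af af af 80 43 14 6c  06 6b e3 53 53 ac c6 74  |.....C.l.k.SS..t|              
00000070  58 44 be 08 06 30 2f 2f  2f 2f 2f 7d 7d 3c 2a 8e  |XD...0/////}}<*.|              
00000080  62 36 d8 b0 b0 0c 33 62  16 02 02 02 99 78 d6 db  |b6....3b.....x..|              
00000090  40 48 e8 ad                                       |@H..            |              
                                                                                            
                                                                                            
                                                                                            
                                                                                            
                                                                                            
                                                                                            


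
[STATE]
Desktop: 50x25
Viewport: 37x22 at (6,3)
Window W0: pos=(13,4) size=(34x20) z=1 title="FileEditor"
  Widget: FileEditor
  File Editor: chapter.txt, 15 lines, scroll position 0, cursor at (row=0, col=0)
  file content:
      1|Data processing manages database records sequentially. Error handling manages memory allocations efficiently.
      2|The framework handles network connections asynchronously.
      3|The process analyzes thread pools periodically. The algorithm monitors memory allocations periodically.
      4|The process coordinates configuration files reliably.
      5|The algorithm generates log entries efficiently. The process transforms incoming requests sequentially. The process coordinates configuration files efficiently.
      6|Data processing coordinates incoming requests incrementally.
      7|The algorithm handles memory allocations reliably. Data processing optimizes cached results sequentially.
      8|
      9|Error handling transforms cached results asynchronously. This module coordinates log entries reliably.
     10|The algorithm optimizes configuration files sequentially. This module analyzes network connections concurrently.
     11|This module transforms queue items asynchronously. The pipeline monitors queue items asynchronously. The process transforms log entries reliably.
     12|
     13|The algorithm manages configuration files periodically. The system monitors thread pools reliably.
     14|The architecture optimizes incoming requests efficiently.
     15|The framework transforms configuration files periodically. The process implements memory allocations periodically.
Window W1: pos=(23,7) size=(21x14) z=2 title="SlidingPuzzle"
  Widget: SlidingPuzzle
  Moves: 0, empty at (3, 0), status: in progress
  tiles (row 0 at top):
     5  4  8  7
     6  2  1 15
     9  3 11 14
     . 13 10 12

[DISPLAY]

                                     
       ┏━━━━━━━━━━━━━━━━━━━━━━━━━━━━━
       ┃ FileEditor                  
       ┠─────────────────────────────
       ┃█ata proc┏━━━━━━━━━━━━━━━━━━━
       ┃The frame┃ SlidingPuzzle     
       ┃The proce┠───────────────────
       ┃The proce┃┌────┬────┬────┬───
       ┃The algor┃│  5 │  4 │  8 │  7
       ┃Data proc┃├────┼────┼────┼───
       ┃The algor┃│  6 │  2 │  1 │ 15
       ┃         ┃├────┼────┼────┼───
       ┃Error han┃│  9 │  3 │ 11 │ 14
       ┃The algor┃├────┼────┼────┼───
       ┃This modu┃│    │ 13 │ 10 │ 12
       ┃         ┃└────┴────┴────┴───
       ┃The algor┃Moves: 0           
       ┃The archi┗━━━━━━━━━━━━━━━━━━━
       ┃The framework transforms conf
       ┃                             
       ┗━━━━━━━━━━━━━━━━━━━━━━━━━━━━━
                                     


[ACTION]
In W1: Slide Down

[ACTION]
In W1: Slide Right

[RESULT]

                                     
       ┏━━━━━━━━━━━━━━━━━━━━━━━━━━━━━
       ┃ FileEditor                  
       ┠─────────────────────────────
       ┃█ata proc┏━━━━━━━━━━━━━━━━━━━
       ┃The frame┃ SlidingPuzzle     
       ┃The proce┠───────────────────
       ┃The proce┃┌────┬────┬────┬───
       ┃The algor┃│  5 │  4 │  8 │  7
       ┃Data proc┃├────┼────┼────┼───
       ┃The algor┃│  6 │  2 │  1 │ 15
       ┃         ┃├────┼────┼────┼───
       ┃Error han┃│    │  3 │ 11 │ 14
       ┃The algor┃├────┼────┼────┼───
       ┃This modu┃│  9 │ 13 │ 10 │ 12
       ┃         ┃└────┴────┴────┴───
       ┃The algor┃Moves: 1           
       ┃The archi┗━━━━━━━━━━━━━━━━━━━
       ┃The framework transforms conf
       ┃                             
       ┗━━━━━━━━━━━━━━━━━━━━━━━━━━━━━
                                     


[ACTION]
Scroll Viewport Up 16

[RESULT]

                                     
                                     
                                     
                                     
       ┏━━━━━━━━━━━━━━━━━━━━━━━━━━━━━
       ┃ FileEditor                  
       ┠─────────────────────────────
       ┃█ata proc┏━━━━━━━━━━━━━━━━━━━
       ┃The frame┃ SlidingPuzzle     
       ┃The proce┠───────────────────
       ┃The proce┃┌────┬────┬────┬───
       ┃The algor┃│  5 │  4 │  8 │  7
       ┃Data proc┃├────┼────┼────┼───
       ┃The algor┃│  6 │  2 │  1 │ 15
       ┃         ┃├────┼────┼────┼───
       ┃Error han┃│    │  3 │ 11 │ 14
       ┃The algor┃├────┼────┼────┼───
       ┃This modu┃│  9 │ 13 │ 10 │ 12
       ┃         ┃└────┴────┴────┴───
       ┃The algor┃Moves: 1           
       ┃The archi┗━━━━━━━━━━━━━━━━━━━
       ┃The framework transforms conf


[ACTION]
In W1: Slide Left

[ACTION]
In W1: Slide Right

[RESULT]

                                     
                                     
                                     
                                     
       ┏━━━━━━━━━━━━━━━━━━━━━━━━━━━━━
       ┃ FileEditor                  
       ┠─────────────────────────────
       ┃█ata proc┏━━━━━━━━━━━━━━━━━━━
       ┃The frame┃ SlidingPuzzle     
       ┃The proce┠───────────────────
       ┃The proce┃┌────┬────┬────┬───
       ┃The algor┃│  5 │  4 │  8 │  7
       ┃Data proc┃├────┼────┼────┼───
       ┃The algor┃│  6 │  2 │  1 │ 15
       ┃         ┃├────┼────┼────┼───
       ┃Error han┃│    │  3 │ 11 │ 14
       ┃The algor┃├────┼────┼────┼───
       ┃This modu┃│  9 │ 13 │ 10 │ 12
       ┃         ┃└────┴────┴────┴───
       ┃The algor┃Moves: 3           
       ┃The archi┗━━━━━━━━━━━━━━━━━━━
       ┃The framework transforms conf


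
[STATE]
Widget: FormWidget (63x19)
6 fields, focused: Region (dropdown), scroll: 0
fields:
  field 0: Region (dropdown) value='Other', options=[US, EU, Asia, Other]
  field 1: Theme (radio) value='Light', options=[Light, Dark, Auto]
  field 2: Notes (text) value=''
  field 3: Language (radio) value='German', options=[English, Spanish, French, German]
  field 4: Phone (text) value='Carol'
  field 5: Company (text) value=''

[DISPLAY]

> Region:     [Other                                         ▼]
  Theme:      (●) Light  ( ) Dark  ( ) Auto                    
  Notes:      [                                               ]
  Language:   ( ) English  ( ) Spanish  ( ) French  (●) German 
  Phone:      [Carol                                          ]
  Company:    [                                               ]
                                                               
                                                               
                                                               
                                                               
                                                               
                                                               
                                                               
                                                               
                                                               
                                                               
                                                               
                                                               
                                                               


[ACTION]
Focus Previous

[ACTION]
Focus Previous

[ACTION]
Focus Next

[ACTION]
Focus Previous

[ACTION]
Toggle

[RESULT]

  Region:     [Other                                         ▼]
  Theme:      (●) Light  ( ) Dark  ( ) Auto                    
  Notes:      [                                               ]
  Language:   ( ) English  ( ) Spanish  ( ) French  (●) German 
> Phone:      [Carol                                          ]
  Company:    [                                               ]
                                                               
                                                               
                                                               
                                                               
                                                               
                                                               
                                                               
                                                               
                                                               
                                                               
                                                               
                                                               
                                                               


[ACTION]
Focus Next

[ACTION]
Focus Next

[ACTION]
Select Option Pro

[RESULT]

> Region:     [Other                                         ▼]
  Theme:      (●) Light  ( ) Dark  ( ) Auto                    
  Notes:      [                                               ]
  Language:   ( ) English  ( ) Spanish  ( ) French  (●) German 
  Phone:      [Carol                                          ]
  Company:    [                                               ]
                                                               
                                                               
                                                               
                                                               
                                                               
                                                               
                                                               
                                                               
                                                               
                                                               
                                                               
                                                               
                                                               


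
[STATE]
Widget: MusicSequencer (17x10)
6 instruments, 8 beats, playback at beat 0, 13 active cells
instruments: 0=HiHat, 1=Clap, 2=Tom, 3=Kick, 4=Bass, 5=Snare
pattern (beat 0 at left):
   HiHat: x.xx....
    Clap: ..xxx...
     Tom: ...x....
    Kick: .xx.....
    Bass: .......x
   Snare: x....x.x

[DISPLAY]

      ▼1234567   
 HiHat█·██····   
  Clap··███···   
   Tom···█····   
  Kick·██·····   
  Bass·······█   
 Snare█····█·█   
                 
                 
                 


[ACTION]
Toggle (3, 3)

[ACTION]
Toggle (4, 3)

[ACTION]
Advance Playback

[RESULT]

      0▼234567   
 HiHat█·██····   
  Clap··███···   
   Tom···█····   
  Kick·███····   
  Bass···█···█   
 Snare█····█·█   
                 
                 
                 


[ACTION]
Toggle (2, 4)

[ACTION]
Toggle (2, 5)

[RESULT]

      0▼234567   
 HiHat█·██····   
  Clap··███···   
   Tom···███··   
  Kick·███····   
  Bass···█···█   
 Snare█····█·█   
                 
                 
                 


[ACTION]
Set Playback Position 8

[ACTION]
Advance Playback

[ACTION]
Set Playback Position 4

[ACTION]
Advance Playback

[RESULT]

      01234▼67   
 HiHat█·██····   
  Clap··███···   
   Tom···███··   
  Kick·███····   
  Bass···█···█   
 Snare█····█·█   
                 
                 
                 


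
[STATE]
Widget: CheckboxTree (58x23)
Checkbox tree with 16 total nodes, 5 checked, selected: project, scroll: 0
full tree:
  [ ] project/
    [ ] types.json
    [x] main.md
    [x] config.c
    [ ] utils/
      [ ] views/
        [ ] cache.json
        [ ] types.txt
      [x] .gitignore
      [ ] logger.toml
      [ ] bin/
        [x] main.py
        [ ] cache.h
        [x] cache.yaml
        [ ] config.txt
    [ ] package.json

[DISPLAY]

>[-] project/                                             
   [ ] types.json                                         
   [x] main.md                                            
   [x] config.c                                           
   [-] utils/                                             
     [ ] views/                                           
       [ ] cache.json                                     
       [ ] types.txt                                      
     [x] .gitignore                                       
     [ ] logger.toml                                      
     [-] bin/                                             
       [x] main.py                                        
       [ ] cache.h                                        
       [x] cache.yaml                                     
       [ ] config.txt                                     
   [ ] package.json                                       
                                                          
                                                          
                                                          
                                                          
                                                          
                                                          
                                                          


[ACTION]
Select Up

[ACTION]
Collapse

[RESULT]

>[-] project/                                             
                                                          
                                                          
                                                          
                                                          
                                                          
                                                          
                                                          
                                                          
                                                          
                                                          
                                                          
                                                          
                                                          
                                                          
                                                          
                                                          
                                                          
                                                          
                                                          
                                                          
                                                          
                                                          


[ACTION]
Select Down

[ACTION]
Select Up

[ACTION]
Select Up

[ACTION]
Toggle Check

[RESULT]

>[x] project/                                             
                                                          
                                                          
                                                          
                                                          
                                                          
                                                          
                                                          
                                                          
                                                          
                                                          
                                                          
                                                          
                                                          
                                                          
                                                          
                                                          
                                                          
                                                          
                                                          
                                                          
                                                          
                                                          


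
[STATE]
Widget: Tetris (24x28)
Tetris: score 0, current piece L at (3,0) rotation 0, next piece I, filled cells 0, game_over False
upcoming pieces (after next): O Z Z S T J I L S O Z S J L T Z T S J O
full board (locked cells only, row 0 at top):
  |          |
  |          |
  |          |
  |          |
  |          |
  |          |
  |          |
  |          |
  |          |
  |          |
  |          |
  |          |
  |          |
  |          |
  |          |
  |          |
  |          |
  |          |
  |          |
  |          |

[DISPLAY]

     ▒    │Next:        
   ▒▒▒    │████         
          │             
          │             
          │             
          │             
          │Score:       
          │0            
          │             
          │             
          │             
          │             
          │             
          │             
          │             
          │             
          │             
          │             
          │             
          │             
          │             
          │             
          │             
          │             
          │             
          │             
          │             
          │             


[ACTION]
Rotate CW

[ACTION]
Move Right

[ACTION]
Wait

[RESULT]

          │Next:        
    ▒     │████         
    ▒     │             
    ▒▒    │             
          │             
          │             
          │Score:       
          │0            
          │             
          │             
          │             
          │             
          │             
          │             
          │             
          │             
          │             
          │             
          │             
          │             
          │             
          │             
          │             
          │             
          │             
          │             
          │             
          │             


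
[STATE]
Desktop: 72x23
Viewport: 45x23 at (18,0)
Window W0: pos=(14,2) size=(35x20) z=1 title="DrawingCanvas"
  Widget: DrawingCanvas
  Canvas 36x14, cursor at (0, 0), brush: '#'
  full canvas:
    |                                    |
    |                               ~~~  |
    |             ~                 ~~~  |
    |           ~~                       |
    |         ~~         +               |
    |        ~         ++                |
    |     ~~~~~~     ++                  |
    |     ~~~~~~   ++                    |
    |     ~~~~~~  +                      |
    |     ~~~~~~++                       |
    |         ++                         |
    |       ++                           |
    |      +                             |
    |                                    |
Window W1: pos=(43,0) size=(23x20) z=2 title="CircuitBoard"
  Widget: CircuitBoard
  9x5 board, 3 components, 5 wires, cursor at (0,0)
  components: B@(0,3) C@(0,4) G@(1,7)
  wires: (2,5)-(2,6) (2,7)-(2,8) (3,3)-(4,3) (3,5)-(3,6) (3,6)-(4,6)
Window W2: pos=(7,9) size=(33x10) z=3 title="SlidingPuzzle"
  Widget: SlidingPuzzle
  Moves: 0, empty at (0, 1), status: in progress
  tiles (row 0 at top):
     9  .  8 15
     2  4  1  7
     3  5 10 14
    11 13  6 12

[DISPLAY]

                         ┏━━━━━━━━━━━━━━━━━━━
                         ┃ CircuitBoard      
━━━━━━━━━━━━━━━━━━━━━━━━━┠───────────────────
awingCanvas              ┃   0 1 2 3 4 5 6 7 
─────────────────────────┃0  [.]          B  
                         ┃                   
                         ┃1                  
          ~              ┃                   
        ~~               ┃2                  
━━━━━━━━━━━━━━━━━━━━━┓   ┃                   
zzle                 ┃   ┃3               ·  
─────────────────────┨   ┃                │  
┬────┬────┐          ┃   ┃4               ·  
│  8 │ 15 │          ┃   ┃Cursor: (0,0)      
┼────┼────┤          ┃   ┃                   
│  1 │  7 │          ┃   ┃                   
┼────┼────┤          ┃   ┃                   
│ 10 │ 14 │          ┃   ┃                   
━━━━━━━━━━━━━━━━━━━━━┛   ┃                   
                         ┗━━━━━━━━━━━━━━━━━━━
                              ┃              
━━━━━━━━━━━━━━━━━━━━━━━━━━━━━━┛              
                                             


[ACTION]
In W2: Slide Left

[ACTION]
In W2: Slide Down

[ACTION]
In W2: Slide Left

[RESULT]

                         ┏━━━━━━━━━━━━━━━━━━━
                         ┃ CircuitBoard      
━━━━━━━━━━━━━━━━━━━━━━━━━┠───────────────────
awingCanvas              ┃   0 1 2 3 4 5 6 7 
─────────────────────────┃0  [.]          B  
                         ┃                   
                         ┃1                  
          ~              ┃                   
        ~~               ┃2                  
━━━━━━━━━━━━━━━━━━━━━┓   ┃                   
zzle                 ┃   ┃3               ·  
─────────────────────┨   ┃                │  
┬────┬────┐          ┃   ┃4               ·  
│ 15 │    │          ┃   ┃Cursor: (0,0)      
┼────┼────┤          ┃   ┃                   
│  1 │  7 │          ┃   ┃                   
┼────┼────┤          ┃   ┃                   
│ 10 │ 14 │          ┃   ┃                   
━━━━━━━━━━━━━━━━━━━━━┛   ┃                   
                         ┗━━━━━━━━━━━━━━━━━━━
                              ┃              
━━━━━━━━━━━━━━━━━━━━━━━━━━━━━━┛              
                                             


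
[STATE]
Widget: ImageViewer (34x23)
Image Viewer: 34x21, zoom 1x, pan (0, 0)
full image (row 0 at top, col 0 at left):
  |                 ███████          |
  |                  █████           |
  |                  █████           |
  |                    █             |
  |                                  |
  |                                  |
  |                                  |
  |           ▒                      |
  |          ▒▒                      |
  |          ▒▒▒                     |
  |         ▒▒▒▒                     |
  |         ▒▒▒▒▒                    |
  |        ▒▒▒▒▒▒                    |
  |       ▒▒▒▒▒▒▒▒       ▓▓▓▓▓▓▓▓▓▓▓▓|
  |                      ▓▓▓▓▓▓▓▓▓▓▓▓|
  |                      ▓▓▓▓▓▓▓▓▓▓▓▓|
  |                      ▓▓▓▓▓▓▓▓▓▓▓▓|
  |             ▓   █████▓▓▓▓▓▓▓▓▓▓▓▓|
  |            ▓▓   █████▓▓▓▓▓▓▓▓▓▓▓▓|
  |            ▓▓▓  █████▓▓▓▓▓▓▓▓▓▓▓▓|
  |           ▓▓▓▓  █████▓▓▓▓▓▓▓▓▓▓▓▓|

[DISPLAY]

                 ███████          
                  █████           
                  █████           
                    █             
                                  
                                  
                                  
           ▒                      
          ▒▒                      
          ▒▒▒                     
         ▒▒▒▒                     
         ▒▒▒▒▒                    
        ▒▒▒▒▒▒                    
       ▒▒▒▒▒▒▒▒       ▓▓▓▓▓▓▓▓▓▓▓▓
                      ▓▓▓▓▓▓▓▓▓▓▓▓
                      ▓▓▓▓▓▓▓▓▓▓▓▓
                      ▓▓▓▓▓▓▓▓▓▓▓▓
             ▓   █████▓▓▓▓▓▓▓▓▓▓▓▓
            ▓▓   █████▓▓▓▓▓▓▓▓▓▓▓▓
            ▓▓▓  █████▓▓▓▓▓▓▓▓▓▓▓▓
           ▓▓▓▓  █████▓▓▓▓▓▓▓▓▓▓▓▓
                                  
                                  


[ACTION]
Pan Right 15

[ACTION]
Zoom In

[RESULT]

                   ██████████████ 
                   ██████████████ 
                     ██████████   
                     ██████████   
                     ██████████   
                     ██████████   
                         ██       
                         ██       
                                  
                                  
                                  
                                  
                                  
                                  
       ▒▒                         
       ▒▒                         
     ▒▒▒▒                         
     ▒▒▒▒                         
     ▒▒▒▒▒▒                       
     ▒▒▒▒▒▒                       
   ▒▒▒▒▒▒▒▒                       
   ▒▒▒▒▒▒▒▒                       
   ▒▒▒▒▒▒▒▒▒▒                     


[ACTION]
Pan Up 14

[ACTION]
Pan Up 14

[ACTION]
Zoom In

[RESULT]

                                  
                                  
                                  
                                  
                                  
                                  
                                  
                                  
                                  
                                  
                                  
                                  
                                  
                                  
                                  
                                  
                                  
                                  
                                  
                                  
                                  
                  ▒▒▒             
                  ▒▒▒             


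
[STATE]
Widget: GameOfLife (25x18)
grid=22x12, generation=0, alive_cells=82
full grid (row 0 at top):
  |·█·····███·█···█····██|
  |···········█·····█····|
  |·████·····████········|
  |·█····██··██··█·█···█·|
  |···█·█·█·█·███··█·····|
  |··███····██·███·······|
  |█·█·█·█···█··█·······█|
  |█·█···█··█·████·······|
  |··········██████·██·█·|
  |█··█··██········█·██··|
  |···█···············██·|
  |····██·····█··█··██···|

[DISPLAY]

Gen: 0                   
·█·····███·█···█····██   
···········█·····█····   
·████·····████········   
·█····██··██··█·█···█·   
···█·█·█·█·███··█·····   
··███····██·███·······   
█·█·█·█···█··█·······█   
█·█···█··█·████·······   
··········██████·██·█·   
█··█··██········█·██··   
···█···············██·   
····██·····█··█··██···   
                         
                         
                         
                         
                         


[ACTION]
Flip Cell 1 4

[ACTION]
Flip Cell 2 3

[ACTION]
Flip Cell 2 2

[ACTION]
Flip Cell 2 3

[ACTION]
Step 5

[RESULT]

Gen: 5                   
·········█············   
··········█···········   
·········█····█·······   
·············█·█······   
·············█·█······   
··██····███···█·······   
·███··██·█············   
····█····██···········   
··█·██·███·█···██·····   
····██········█·······   
··············███·····   
······················   
                         
                         
                         
                         
                         


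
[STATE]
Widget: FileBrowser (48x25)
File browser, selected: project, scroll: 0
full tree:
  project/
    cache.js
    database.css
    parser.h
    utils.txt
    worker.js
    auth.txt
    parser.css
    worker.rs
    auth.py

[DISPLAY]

> [-] project/                                  
    cache.js                                    
    database.css                                
    parser.h                                    
    utils.txt                                   
    worker.js                                   
    auth.txt                                    
    parser.css                                  
    worker.rs                                   
    auth.py                                     
                                                
                                                
                                                
                                                
                                                
                                                
                                                
                                                
                                                
                                                
                                                
                                                
                                                
                                                
                                                


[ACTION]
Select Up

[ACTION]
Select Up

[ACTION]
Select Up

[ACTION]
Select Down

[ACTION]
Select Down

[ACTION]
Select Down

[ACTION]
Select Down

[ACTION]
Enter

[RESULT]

  [-] project/                                  
    cache.js                                    
    database.css                                
    parser.h                                    
  > utils.txt                                   
    worker.js                                   
    auth.txt                                    
    parser.css                                  
    worker.rs                                   
    auth.py                                     
                                                
                                                
                                                
                                                
                                                
                                                
                                                
                                                
                                                
                                                
                                                
                                                
                                                
                                                
                                                
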